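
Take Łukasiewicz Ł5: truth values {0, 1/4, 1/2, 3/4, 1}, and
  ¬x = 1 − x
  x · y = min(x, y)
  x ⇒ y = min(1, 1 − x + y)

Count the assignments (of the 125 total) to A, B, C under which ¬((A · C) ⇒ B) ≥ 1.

1

value 1: 1 assignment (counts)
value 3/4: 4 assignments
value 1/2: 9 assignments
value 1/4: 16 assignments
value 0: 95 assignments
So 1 of the 125 assignments meets the threshold.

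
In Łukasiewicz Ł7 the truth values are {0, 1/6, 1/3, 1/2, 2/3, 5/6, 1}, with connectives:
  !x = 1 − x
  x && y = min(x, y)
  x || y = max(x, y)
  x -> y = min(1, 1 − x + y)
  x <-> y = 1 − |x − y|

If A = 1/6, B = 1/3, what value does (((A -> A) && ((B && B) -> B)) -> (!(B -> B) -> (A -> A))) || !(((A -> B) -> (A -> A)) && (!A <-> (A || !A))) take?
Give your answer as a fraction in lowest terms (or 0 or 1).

1

A -> A = 1/6 -> 1/6 = 1
B && B = 1/3 && 1/3 = 1/3
(B && B) -> B = 1/3 -> 1/3 = 1
(A -> A) && ((B && B) -> B) = 1 && 1 = 1
B -> B = 1/3 -> 1/3 = 1
!(B -> B) = !1 = 0
A -> A = 1/6 -> 1/6 = 1
!(B -> B) -> (A -> A) = 0 -> 1 = 1
((A -> A) && ((B && B) -> B)) -> (!(B -> B) -> (A -> A)) = 1 -> 1 = 1
A -> B = 1/6 -> 1/3 = 1
A -> A = 1/6 -> 1/6 = 1
(A -> B) -> (A -> A) = 1 -> 1 = 1
!A = !1/6 = 5/6
!A = !1/6 = 5/6
A || !A = 1/6 || 5/6 = 5/6
!A <-> (A || !A) = 5/6 <-> 5/6 = 1
((A -> B) -> (A -> A)) && (!A <-> (A || !A)) = 1 && 1 = 1
!(((A -> B) -> (A -> A)) && (!A <-> (A || !A))) = !1 = 0
(((A -> A) && ((B && B) -> B)) -> (!(B -> B) -> (A -> A))) || !(((A -> B) -> (A -> A)) && (!A <-> (A || !A))) = 1 || 0 = 1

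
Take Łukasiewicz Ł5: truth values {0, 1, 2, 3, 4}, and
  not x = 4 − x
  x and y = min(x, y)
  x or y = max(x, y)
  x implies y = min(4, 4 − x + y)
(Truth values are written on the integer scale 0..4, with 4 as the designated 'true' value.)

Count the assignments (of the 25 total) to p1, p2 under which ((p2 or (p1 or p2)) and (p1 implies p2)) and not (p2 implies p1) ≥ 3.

value 4: 1 assignment (counts)
value 3: 2 assignments (counts)
value 2: 3 assignments
value 1: 4 assignments
value 0: 15 assignments
So 3 of the 25 assignments meet the threshold.

3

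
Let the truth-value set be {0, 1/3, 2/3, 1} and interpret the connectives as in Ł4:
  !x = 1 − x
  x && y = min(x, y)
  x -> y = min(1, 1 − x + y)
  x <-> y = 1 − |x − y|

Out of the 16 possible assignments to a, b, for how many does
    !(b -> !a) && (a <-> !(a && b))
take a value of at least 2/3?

1

a = 0, b = 0 ↦ 0  <
a = 0, b = 1/3 ↦ 0  <
a = 0, b = 2/3 ↦ 0  <
a = 0, b = 1 ↦ 0  <
a = 1/3, b = 0 ↦ 0  <
a = 1/3, b = 1/3 ↦ 0  <
a = 1/3, b = 2/3 ↦ 0  <
a = 1/3, b = 1 ↦ 1/3  <
a = 2/3, b = 0 ↦ 0  <
a = 2/3, b = 1/3 ↦ 0  <
a = 2/3, b = 2/3 ↦ 1/3  <
a = 2/3, b = 1 ↦ 2/3  ≥
a = 1, b = 0 ↦ 0  <
a = 1, b = 1/3 ↦ 1/3  <
a = 1, b = 2/3 ↦ 1/3  <
a = 1, b = 1 ↦ 0  <
So 1 of the 16 assignments meets the threshold.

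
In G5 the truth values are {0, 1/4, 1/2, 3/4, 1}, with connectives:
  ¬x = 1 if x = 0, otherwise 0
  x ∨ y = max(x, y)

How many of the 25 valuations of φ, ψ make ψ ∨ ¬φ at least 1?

9

value 1: 9 assignments (counts)
value 3/4: 4 assignments
value 1/2: 4 assignments
value 1/4: 4 assignments
value 0: 4 assignments
So 9 of the 25 assignments meet the threshold.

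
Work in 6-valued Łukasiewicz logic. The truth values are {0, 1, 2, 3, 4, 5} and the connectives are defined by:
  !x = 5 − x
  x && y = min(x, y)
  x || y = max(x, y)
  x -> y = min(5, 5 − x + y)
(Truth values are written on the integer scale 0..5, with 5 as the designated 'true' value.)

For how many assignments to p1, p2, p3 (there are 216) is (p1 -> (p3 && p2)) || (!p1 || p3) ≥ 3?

176

value 5: 106 assignments (counts)
value 4: 40 assignments (counts)
value 3: 30 assignments (counts)
value 2: 21 assignments
value 1: 13 assignments
value 0: 6 assignments
So 176 of the 216 assignments meet the threshold.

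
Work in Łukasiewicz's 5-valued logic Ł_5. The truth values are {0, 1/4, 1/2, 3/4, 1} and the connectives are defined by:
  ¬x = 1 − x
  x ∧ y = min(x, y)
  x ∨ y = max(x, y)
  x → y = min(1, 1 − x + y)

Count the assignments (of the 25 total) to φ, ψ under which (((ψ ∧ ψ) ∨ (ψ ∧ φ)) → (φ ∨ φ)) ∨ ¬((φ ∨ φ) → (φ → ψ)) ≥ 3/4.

19

value 1: 15 assignments (counts)
value 3/4: 4 assignments (counts)
value 1/2: 3 assignments
value 1/4: 2 assignments
value 0: 1 assignment
So 19 of the 25 assignments meet the threshold.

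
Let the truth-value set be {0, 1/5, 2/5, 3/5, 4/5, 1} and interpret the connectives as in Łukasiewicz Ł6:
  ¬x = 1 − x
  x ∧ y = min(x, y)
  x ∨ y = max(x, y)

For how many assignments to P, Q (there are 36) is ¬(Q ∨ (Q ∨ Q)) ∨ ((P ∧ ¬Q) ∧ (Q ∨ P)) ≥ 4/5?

12

value 1: 6 assignments (counts)
value 4/5: 6 assignments (counts)
value 3/5: 6 assignments
value 2/5: 6 assignments
value 1/5: 6 assignments
value 0: 6 assignments
So 12 of the 36 assignments meet the threshold.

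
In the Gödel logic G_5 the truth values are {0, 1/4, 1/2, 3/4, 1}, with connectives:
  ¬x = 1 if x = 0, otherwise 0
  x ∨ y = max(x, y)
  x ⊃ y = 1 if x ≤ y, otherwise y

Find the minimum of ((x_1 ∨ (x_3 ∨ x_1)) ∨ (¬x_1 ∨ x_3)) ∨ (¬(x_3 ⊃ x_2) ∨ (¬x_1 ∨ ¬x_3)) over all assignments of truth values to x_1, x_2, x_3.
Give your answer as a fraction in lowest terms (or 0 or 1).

Take x_1 = 1/4, x_2 = 1/4, x_3 = 1/4:
x_3 ∨ x_1 = 1/4 ∨ 1/4 = 1/4
x_1 ∨ (x_3 ∨ x_1) = 1/4 ∨ 1/4 = 1/4
¬x_1 = ¬1/4 = 0
¬x_1 ∨ x_3 = 0 ∨ 1/4 = 1/4
(x_1 ∨ (x_3 ∨ x_1)) ∨ (¬x_1 ∨ x_3) = 1/4 ∨ 1/4 = 1/4
x_3 ⊃ x_2 = 1/4 ⊃ 1/4 = 1
¬(x_3 ⊃ x_2) = ¬1 = 0
¬x_1 = ¬1/4 = 0
¬x_3 = ¬1/4 = 0
¬x_1 ∨ ¬x_3 = 0 ∨ 0 = 0
¬(x_3 ⊃ x_2) ∨ (¬x_1 ∨ ¬x_3) = 0 ∨ 0 = 0
((x_1 ∨ (x_3 ∨ x_1)) ∨ (¬x_1 ∨ x_3)) ∨ (¬(x_3 ⊃ x_2) ∨ (¬x_1 ∨ ¬x_3)) = 1/4 ∨ 0 = 1/4
No assignment yields a value below 1/4, so this is the minimum.

1/4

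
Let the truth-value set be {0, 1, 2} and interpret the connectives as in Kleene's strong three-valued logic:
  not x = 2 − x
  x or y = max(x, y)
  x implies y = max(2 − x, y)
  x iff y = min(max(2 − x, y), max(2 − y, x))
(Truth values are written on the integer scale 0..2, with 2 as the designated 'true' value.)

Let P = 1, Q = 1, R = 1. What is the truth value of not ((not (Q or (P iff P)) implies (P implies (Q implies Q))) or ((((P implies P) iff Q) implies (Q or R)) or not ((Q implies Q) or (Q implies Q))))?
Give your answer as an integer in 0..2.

P iff P = 1 iff 1 = 1
Q or (P iff P) = 1 or 1 = 1
not (Q or (P iff P)) = not 1 = 1
Q implies Q = 1 implies 1 = 1
P implies (Q implies Q) = 1 implies 1 = 1
not (Q or (P iff P)) implies (P implies (Q implies Q)) = 1 implies 1 = 1
P implies P = 1 implies 1 = 1
(P implies P) iff Q = 1 iff 1 = 1
Q or R = 1 or 1 = 1
((P implies P) iff Q) implies (Q or R) = 1 implies 1 = 1
Q implies Q = 1 implies 1 = 1
Q implies Q = 1 implies 1 = 1
(Q implies Q) or (Q implies Q) = 1 or 1 = 1
not ((Q implies Q) or (Q implies Q)) = not 1 = 1
(((P implies P) iff Q) implies (Q or R)) or not ((Q implies Q) or (Q implies Q)) = 1 or 1 = 1
(not (Q or (P iff P)) implies (P implies (Q implies Q))) or ((((P implies P) iff Q) implies (Q or R)) or not ((Q implies Q) or (Q implies Q))) = 1 or 1 = 1
not ((not (Q or (P iff P)) implies (P implies (Q implies Q))) or ((((P implies P) iff Q) implies (Q or R)) or not ((Q implies Q) or (Q implies Q)))) = not 1 = 1

1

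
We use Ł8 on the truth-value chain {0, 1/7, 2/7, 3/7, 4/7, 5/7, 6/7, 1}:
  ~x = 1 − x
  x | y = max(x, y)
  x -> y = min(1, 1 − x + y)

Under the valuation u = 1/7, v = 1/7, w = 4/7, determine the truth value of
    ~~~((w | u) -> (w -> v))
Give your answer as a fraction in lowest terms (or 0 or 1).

0

w | u = 4/7 | 1/7 = 4/7
w -> v = 4/7 -> 1/7 = 4/7
(w | u) -> (w -> v) = 4/7 -> 4/7 = 1
~((w | u) -> (w -> v)) = ~1 = 0
~~((w | u) -> (w -> v)) = ~0 = 1
~~~((w | u) -> (w -> v)) = ~1 = 0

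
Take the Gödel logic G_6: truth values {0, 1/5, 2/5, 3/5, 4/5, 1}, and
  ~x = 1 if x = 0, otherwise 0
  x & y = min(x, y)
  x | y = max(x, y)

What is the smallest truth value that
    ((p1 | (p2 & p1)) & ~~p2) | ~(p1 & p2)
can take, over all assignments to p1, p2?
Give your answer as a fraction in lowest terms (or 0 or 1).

1/5

Take p1 = 1/5, p2 = 1/5:
p2 & p1 = 1/5 & 1/5 = 1/5
p1 | (p2 & p1) = 1/5 | 1/5 = 1/5
~p2 = ~1/5 = 0
~~p2 = ~0 = 1
(p1 | (p2 & p1)) & ~~p2 = 1/5 & 1 = 1/5
p1 & p2 = 1/5 & 1/5 = 1/5
~(p1 & p2) = ~1/5 = 0
((p1 | (p2 & p1)) & ~~p2) | ~(p1 & p2) = 1/5 | 0 = 1/5
No assignment yields a value below 1/5, so this is the minimum.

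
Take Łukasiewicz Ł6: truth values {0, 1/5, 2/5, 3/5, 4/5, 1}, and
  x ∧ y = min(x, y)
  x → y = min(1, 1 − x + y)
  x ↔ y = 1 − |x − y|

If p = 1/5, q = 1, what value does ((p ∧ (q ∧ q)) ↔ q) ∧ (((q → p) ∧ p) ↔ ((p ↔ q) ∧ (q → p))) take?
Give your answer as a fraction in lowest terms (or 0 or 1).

1/5

q ∧ q = 1 ∧ 1 = 1
p ∧ (q ∧ q) = 1/5 ∧ 1 = 1/5
(p ∧ (q ∧ q)) ↔ q = 1/5 ↔ 1 = 1/5
q → p = 1 → 1/5 = 1/5
(q → p) ∧ p = 1/5 ∧ 1/5 = 1/5
p ↔ q = 1/5 ↔ 1 = 1/5
q → p = 1 → 1/5 = 1/5
(p ↔ q) ∧ (q → p) = 1/5 ∧ 1/5 = 1/5
((q → p) ∧ p) ↔ ((p ↔ q) ∧ (q → p)) = 1/5 ↔ 1/5 = 1
((p ∧ (q ∧ q)) ↔ q) ∧ (((q → p) ∧ p) ↔ ((p ↔ q) ∧ (q → p))) = 1/5 ∧ 1 = 1/5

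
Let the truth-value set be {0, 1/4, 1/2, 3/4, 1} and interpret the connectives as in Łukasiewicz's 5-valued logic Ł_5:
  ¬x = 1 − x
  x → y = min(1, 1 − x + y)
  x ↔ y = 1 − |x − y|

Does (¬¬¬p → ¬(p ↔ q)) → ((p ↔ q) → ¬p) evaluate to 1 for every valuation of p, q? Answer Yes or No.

Counterexample: take p = 3/4, q = 1/4.
¬p = ¬3/4 = 1/4
¬¬p = ¬1/4 = 3/4
¬¬¬p = ¬3/4 = 1/4
p ↔ q = 3/4 ↔ 1/4 = 1/2
¬(p ↔ q) = ¬1/2 = 1/2
¬¬¬p → ¬(p ↔ q) = 1/4 → 1/2 = 1
p ↔ q = 3/4 ↔ 1/4 = 1/2
¬p = ¬3/4 = 1/4
(p ↔ q) → ¬p = 1/2 → 1/4 = 3/4
(¬¬¬p → ¬(p ↔ q)) → ((p ↔ q) → ¬p) = 1 → 3/4 = 3/4
This gives 3/4 ≠ 1.

No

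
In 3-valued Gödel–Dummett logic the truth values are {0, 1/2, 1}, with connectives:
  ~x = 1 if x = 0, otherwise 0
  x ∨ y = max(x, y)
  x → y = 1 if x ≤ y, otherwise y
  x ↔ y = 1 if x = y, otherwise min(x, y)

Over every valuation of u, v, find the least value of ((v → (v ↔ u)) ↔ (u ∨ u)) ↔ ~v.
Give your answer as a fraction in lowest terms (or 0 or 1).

0

Take u = 0, v = 0:
v ↔ u = 0 ↔ 0 = 1
v → (v ↔ u) = 0 → 1 = 1
u ∨ u = 0 ∨ 0 = 0
(v → (v ↔ u)) ↔ (u ∨ u) = 1 ↔ 0 = 0
~v = ~0 = 1
((v → (v ↔ u)) ↔ (u ∨ u)) ↔ ~v = 0 ↔ 1 = 0
No assignment yields a value below 0, so this is the minimum.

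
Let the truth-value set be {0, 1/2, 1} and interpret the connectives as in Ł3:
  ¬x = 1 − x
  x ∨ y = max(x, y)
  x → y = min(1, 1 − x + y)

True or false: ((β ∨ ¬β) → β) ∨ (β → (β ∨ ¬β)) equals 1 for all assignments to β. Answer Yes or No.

Yes

β = 0 ↦ 1
β = 1/2 ↦ 1
β = 1 ↦ 1
Every assignment gives a value ≥ 1.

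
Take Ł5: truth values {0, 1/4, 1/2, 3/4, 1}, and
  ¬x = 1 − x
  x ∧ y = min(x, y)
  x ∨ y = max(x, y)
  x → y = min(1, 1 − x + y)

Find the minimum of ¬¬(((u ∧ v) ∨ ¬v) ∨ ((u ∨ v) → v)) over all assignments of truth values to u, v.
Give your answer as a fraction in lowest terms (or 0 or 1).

Take u = 1, v = 1/2:
u ∧ v = 1 ∧ 1/2 = 1/2
¬v = ¬1/2 = 1/2
(u ∧ v) ∨ ¬v = 1/2 ∨ 1/2 = 1/2
u ∨ v = 1 ∨ 1/2 = 1
(u ∨ v) → v = 1 → 1/2 = 1/2
((u ∧ v) ∨ ¬v) ∨ ((u ∨ v) → v) = 1/2 ∨ 1/2 = 1/2
¬(((u ∧ v) ∨ ¬v) ∨ ((u ∨ v) → v)) = ¬1/2 = 1/2
¬¬(((u ∧ v) ∨ ¬v) ∨ ((u ∨ v) → v)) = ¬1/2 = 1/2
No assignment yields a value below 1/2, so this is the minimum.

1/2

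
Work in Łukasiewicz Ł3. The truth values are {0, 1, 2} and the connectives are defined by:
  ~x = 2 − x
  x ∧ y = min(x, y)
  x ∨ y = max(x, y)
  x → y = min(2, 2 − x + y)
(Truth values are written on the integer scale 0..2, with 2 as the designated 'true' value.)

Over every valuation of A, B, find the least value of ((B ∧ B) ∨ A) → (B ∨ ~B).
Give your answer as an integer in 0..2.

Take A = 2, B = 1:
B ∧ B = 1 ∧ 1 = 1
(B ∧ B) ∨ A = 1 ∨ 2 = 2
~B = ~1 = 1
B ∨ ~B = 1 ∨ 1 = 1
((B ∧ B) ∨ A) → (B ∨ ~B) = 2 → 1 = 1
No assignment yields a value below 1, so this is the minimum.

1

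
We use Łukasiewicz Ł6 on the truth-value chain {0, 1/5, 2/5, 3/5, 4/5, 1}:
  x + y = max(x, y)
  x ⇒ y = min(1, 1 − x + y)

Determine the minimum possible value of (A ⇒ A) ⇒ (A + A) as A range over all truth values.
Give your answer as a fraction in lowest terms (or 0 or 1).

Take A = 0:
A ⇒ A = 0 ⇒ 0 = 1
A + A = 0 + 0 = 0
(A ⇒ A) ⇒ (A + A) = 1 ⇒ 0 = 0
No assignment yields a value below 0, so this is the minimum.

0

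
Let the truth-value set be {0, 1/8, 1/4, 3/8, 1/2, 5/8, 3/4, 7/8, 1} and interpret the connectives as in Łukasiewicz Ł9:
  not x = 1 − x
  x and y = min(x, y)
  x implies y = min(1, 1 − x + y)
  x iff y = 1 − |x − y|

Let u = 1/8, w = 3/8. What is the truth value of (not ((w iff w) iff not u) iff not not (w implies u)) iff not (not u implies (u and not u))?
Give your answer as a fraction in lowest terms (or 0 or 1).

5/8

w iff w = 3/8 iff 3/8 = 1
not u = not 1/8 = 7/8
(w iff w) iff not u = 1 iff 7/8 = 7/8
not ((w iff w) iff not u) = not 7/8 = 1/8
w implies u = 3/8 implies 1/8 = 3/4
not (w implies u) = not 3/4 = 1/4
not not (w implies u) = not 1/4 = 3/4
not ((w iff w) iff not u) iff not not (w implies u) = 1/8 iff 3/4 = 3/8
not u = not 1/8 = 7/8
not u = not 1/8 = 7/8
u and not u = 1/8 and 7/8 = 1/8
not u implies (u and not u) = 7/8 implies 1/8 = 1/4
not (not u implies (u and not u)) = not 1/4 = 3/4
(not ((w iff w) iff not u) iff not not (w implies u)) iff not (not u implies (u and not u)) = 3/8 iff 3/4 = 5/8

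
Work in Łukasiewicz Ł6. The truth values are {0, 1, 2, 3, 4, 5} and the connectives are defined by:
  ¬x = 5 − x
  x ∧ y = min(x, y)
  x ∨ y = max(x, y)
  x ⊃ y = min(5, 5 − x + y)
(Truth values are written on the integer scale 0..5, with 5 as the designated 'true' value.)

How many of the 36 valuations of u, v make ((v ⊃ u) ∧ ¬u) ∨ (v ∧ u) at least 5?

2

value 5: 2 assignments (counts)
value 4: 7 assignments
value 3: 12 assignments
value 2: 8 assignments
value 1: 5 assignments
value 0: 2 assignments
So 2 of the 36 assignments meet the threshold.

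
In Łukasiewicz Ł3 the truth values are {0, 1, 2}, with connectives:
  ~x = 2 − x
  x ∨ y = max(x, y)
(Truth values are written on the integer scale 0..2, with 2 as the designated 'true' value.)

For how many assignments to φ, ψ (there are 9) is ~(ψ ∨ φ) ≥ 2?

1

φ = 0, ψ = 0 ↦ 2  ≥
φ = 0, ψ = 1 ↦ 1  <
φ = 0, ψ = 2 ↦ 0  <
φ = 1, ψ = 0 ↦ 1  <
φ = 1, ψ = 1 ↦ 1  <
φ = 1, ψ = 2 ↦ 0  <
φ = 2, ψ = 0 ↦ 0  <
φ = 2, ψ = 1 ↦ 0  <
φ = 2, ψ = 2 ↦ 0  <
So 1 of the 9 assignments meets the threshold.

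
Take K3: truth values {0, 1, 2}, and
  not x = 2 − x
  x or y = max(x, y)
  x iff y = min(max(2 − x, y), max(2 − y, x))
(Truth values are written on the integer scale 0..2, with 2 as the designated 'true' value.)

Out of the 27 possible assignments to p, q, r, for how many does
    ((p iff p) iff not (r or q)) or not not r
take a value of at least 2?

11

value 2: 11 assignments (counts)
value 1: 14 assignments
value 0: 2 assignments
So 11 of the 27 assignments meet the threshold.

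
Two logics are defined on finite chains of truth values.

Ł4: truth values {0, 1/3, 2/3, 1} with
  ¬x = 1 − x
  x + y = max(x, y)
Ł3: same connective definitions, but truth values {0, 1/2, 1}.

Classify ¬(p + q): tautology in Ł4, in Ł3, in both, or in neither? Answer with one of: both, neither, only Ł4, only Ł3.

In Ł4: at p = 0, q = 1/3 the value is 2/3 — not a tautology.
In Ł3: at p = 0, q = 1/2 the value is 1/2 — not a tautology.

neither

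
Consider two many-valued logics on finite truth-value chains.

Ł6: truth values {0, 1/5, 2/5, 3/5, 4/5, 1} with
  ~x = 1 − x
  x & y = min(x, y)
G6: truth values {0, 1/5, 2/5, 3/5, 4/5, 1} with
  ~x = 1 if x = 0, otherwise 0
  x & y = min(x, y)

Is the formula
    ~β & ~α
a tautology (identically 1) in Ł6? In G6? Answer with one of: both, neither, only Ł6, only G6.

In Ł6: at α = 0, β = 1/5 the value is 4/5 — not a tautology.
In G6: at α = 0, β = 1/5 the value is 0 — not a tautology.

neither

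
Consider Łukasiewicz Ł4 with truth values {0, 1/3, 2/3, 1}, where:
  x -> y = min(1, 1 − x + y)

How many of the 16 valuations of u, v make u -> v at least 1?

10

u = 0, v = 0 ↦ 1  ≥
u = 0, v = 1/3 ↦ 1  ≥
u = 0, v = 2/3 ↦ 1  ≥
u = 0, v = 1 ↦ 1  ≥
u = 1/3, v = 0 ↦ 2/3  <
u = 1/3, v = 1/3 ↦ 1  ≥
u = 1/3, v = 2/3 ↦ 1  ≥
u = 1/3, v = 1 ↦ 1  ≥
u = 2/3, v = 0 ↦ 1/3  <
u = 2/3, v = 1/3 ↦ 2/3  <
u = 2/3, v = 2/3 ↦ 1  ≥
u = 2/3, v = 1 ↦ 1  ≥
u = 1, v = 0 ↦ 0  <
u = 1, v = 1/3 ↦ 1/3  <
u = 1, v = 2/3 ↦ 2/3  <
u = 1, v = 1 ↦ 1  ≥
So 10 of the 16 assignments meet the threshold.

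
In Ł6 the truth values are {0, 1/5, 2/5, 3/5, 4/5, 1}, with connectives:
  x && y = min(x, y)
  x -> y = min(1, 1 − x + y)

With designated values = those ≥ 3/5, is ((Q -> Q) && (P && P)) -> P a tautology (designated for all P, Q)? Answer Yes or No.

At P = 4/5, Q = 0, for instance:
Q -> Q = 0 -> 0 = 1
P && P = 4/5 && 4/5 = 4/5
(Q -> Q) && (P && P) = 1 && 4/5 = 4/5
((Q -> Q) && (P && P)) -> P = 4/5 -> 4/5 = 1
and checking the remaining 35 assignments likewise gives ≥ 3/5 in every case.

Yes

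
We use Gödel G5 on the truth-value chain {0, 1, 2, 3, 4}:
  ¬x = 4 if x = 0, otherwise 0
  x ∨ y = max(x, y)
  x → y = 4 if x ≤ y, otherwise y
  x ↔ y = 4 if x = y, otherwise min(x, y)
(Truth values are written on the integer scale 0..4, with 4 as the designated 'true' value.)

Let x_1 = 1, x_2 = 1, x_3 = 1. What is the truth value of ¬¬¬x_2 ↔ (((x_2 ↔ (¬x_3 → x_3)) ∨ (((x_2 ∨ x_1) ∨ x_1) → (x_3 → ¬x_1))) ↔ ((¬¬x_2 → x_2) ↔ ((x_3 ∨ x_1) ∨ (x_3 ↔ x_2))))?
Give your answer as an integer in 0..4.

0

¬x_2 = ¬1 = 0
¬¬x_2 = ¬0 = 4
¬¬¬x_2 = ¬4 = 0
¬x_3 = ¬1 = 0
¬x_3 → x_3 = 0 → 1 = 4
x_2 ↔ (¬x_3 → x_3) = 1 ↔ 4 = 1
x_2 ∨ x_1 = 1 ∨ 1 = 1
(x_2 ∨ x_1) ∨ x_1 = 1 ∨ 1 = 1
¬x_1 = ¬1 = 0
x_3 → ¬x_1 = 1 → 0 = 0
((x_2 ∨ x_1) ∨ x_1) → (x_3 → ¬x_1) = 1 → 0 = 0
(x_2 ↔ (¬x_3 → x_3)) ∨ (((x_2 ∨ x_1) ∨ x_1) → (x_3 → ¬x_1)) = 1 ∨ 0 = 1
¬x_2 = ¬1 = 0
¬¬x_2 = ¬0 = 4
¬¬x_2 → x_2 = 4 → 1 = 1
x_3 ∨ x_1 = 1 ∨ 1 = 1
x_3 ↔ x_2 = 1 ↔ 1 = 4
(x_3 ∨ x_1) ∨ (x_3 ↔ x_2) = 1 ∨ 4 = 4
(¬¬x_2 → x_2) ↔ ((x_3 ∨ x_1) ∨ (x_3 ↔ x_2)) = 1 ↔ 4 = 1
((x_2 ↔ (¬x_3 → x_3)) ∨ (((x_2 ∨ x_1) ∨ x_1) → (x_3 → ¬x_1))) ↔ ((¬¬x_2 → x_2) ↔ ((x_3 ∨ x_1) ∨ (x_3 ↔ x_2))) = 1 ↔ 1 = 4
¬¬¬x_2 ↔ (((x_2 ↔ (¬x_3 → x_3)) ∨ (((x_2 ∨ x_1) ∨ x_1) → (x_3 → ¬x_1))) ↔ ((¬¬x_2 → x_2) ↔ ((x_3 ∨ x_1) ∨ (x_3 ↔ x_2)))) = 0 ↔ 4 = 0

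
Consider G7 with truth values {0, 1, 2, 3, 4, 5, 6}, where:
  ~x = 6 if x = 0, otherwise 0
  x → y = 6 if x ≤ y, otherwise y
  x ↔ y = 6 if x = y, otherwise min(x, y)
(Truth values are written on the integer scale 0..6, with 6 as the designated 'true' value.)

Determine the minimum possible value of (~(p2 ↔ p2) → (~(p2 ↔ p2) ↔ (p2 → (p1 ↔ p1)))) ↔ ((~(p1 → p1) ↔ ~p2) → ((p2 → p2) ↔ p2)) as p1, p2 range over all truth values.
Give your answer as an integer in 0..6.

1

Take p1 = 0, p2 = 1:
p2 ↔ p2 = 1 ↔ 1 = 6
~(p2 ↔ p2) = ~6 = 0
p2 ↔ p2 = 1 ↔ 1 = 6
~(p2 ↔ p2) = ~6 = 0
p1 ↔ p1 = 0 ↔ 0 = 6
p2 → (p1 ↔ p1) = 1 → 6 = 6
~(p2 ↔ p2) ↔ (p2 → (p1 ↔ p1)) = 0 ↔ 6 = 0
~(p2 ↔ p2) → (~(p2 ↔ p2) ↔ (p2 → (p1 ↔ p1))) = 0 → 0 = 6
p1 → p1 = 0 → 0 = 6
~(p1 → p1) = ~6 = 0
~p2 = ~1 = 0
~(p1 → p1) ↔ ~p2 = 0 ↔ 0 = 6
p2 → p2 = 1 → 1 = 6
(p2 → p2) ↔ p2 = 6 ↔ 1 = 1
(~(p1 → p1) ↔ ~p2) → ((p2 → p2) ↔ p2) = 6 → 1 = 1
(~(p2 ↔ p2) → (~(p2 ↔ p2) ↔ (p2 → (p1 ↔ p1)))) ↔ ((~(p1 → p1) ↔ ~p2) → ((p2 → p2) ↔ p2)) = 6 ↔ 1 = 1
No assignment yields a value below 1, so this is the minimum.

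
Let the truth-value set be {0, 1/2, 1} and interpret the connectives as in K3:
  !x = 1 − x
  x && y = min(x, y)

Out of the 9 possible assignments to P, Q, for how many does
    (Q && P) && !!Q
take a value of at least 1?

1

P = 0, Q = 0 ↦ 0  <
P = 0, Q = 1/2 ↦ 0  <
P = 0, Q = 1 ↦ 0  <
P = 1/2, Q = 0 ↦ 0  <
P = 1/2, Q = 1/2 ↦ 1/2  <
P = 1/2, Q = 1 ↦ 1/2  <
P = 1, Q = 0 ↦ 0  <
P = 1, Q = 1/2 ↦ 1/2  <
P = 1, Q = 1 ↦ 1  ≥
So 1 of the 9 assignments meets the threshold.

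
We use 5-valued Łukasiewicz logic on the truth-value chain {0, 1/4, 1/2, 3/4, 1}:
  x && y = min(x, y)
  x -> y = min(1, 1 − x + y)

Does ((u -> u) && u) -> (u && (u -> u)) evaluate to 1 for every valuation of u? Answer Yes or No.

u = 0 ↦ 1
u = 1/4 ↦ 1
u = 1/2 ↦ 1
u = 3/4 ↦ 1
u = 1 ↦ 1
Every assignment gives a value ≥ 1.

Yes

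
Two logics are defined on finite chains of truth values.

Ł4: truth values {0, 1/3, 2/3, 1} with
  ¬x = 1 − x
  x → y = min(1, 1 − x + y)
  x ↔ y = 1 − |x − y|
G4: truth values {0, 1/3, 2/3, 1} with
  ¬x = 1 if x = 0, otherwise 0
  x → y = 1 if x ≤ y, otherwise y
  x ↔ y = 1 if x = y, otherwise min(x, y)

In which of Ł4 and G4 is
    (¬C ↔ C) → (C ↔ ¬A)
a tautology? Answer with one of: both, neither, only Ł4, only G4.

In Ł4: at A = 0, C = 1/3 the value is 2/3 — not a tautology.
In G4: every assignment gives 1 — tautology.

only G4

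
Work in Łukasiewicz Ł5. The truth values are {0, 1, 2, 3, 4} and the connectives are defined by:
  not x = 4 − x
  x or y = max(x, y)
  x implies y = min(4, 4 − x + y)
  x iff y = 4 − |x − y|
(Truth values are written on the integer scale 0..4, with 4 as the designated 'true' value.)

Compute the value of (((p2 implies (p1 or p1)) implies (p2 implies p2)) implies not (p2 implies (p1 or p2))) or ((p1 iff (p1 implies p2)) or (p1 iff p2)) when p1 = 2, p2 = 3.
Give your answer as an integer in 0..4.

3

p1 or p1 = 2 or 2 = 2
p2 implies (p1 or p1) = 3 implies 2 = 3
p2 implies p2 = 3 implies 3 = 4
(p2 implies (p1 or p1)) implies (p2 implies p2) = 3 implies 4 = 4
p1 or p2 = 2 or 3 = 3
p2 implies (p1 or p2) = 3 implies 3 = 4
not (p2 implies (p1 or p2)) = not 4 = 0
((p2 implies (p1 or p1)) implies (p2 implies p2)) implies not (p2 implies (p1 or p2)) = 4 implies 0 = 0
p1 implies p2 = 2 implies 3 = 4
p1 iff (p1 implies p2) = 2 iff 4 = 2
p1 iff p2 = 2 iff 3 = 3
(p1 iff (p1 implies p2)) or (p1 iff p2) = 2 or 3 = 3
(((p2 implies (p1 or p1)) implies (p2 implies p2)) implies not (p2 implies (p1 or p2))) or ((p1 iff (p1 implies p2)) or (p1 iff p2)) = 0 or 3 = 3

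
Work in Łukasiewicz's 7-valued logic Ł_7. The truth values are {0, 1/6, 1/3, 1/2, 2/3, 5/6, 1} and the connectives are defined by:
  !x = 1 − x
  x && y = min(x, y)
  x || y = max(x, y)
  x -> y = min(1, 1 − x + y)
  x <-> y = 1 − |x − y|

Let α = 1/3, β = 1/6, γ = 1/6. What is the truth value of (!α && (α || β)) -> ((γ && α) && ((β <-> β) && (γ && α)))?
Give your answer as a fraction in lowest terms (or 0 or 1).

!α = !1/3 = 2/3
α || β = 1/3 || 1/6 = 1/3
!α && (α || β) = 2/3 && 1/3 = 1/3
γ && α = 1/6 && 1/3 = 1/6
β <-> β = 1/6 <-> 1/6 = 1
γ && α = 1/6 && 1/3 = 1/6
(β <-> β) && (γ && α) = 1 && 1/6 = 1/6
(γ && α) && ((β <-> β) && (γ && α)) = 1/6 && 1/6 = 1/6
(!α && (α || β)) -> ((γ && α) && ((β <-> β) && (γ && α))) = 1/3 -> 1/6 = 5/6

5/6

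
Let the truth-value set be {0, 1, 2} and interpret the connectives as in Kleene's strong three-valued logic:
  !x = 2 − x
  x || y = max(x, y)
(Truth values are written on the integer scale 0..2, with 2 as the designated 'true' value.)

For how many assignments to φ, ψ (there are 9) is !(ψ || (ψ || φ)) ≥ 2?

1

φ = 0, ψ = 0 ↦ 2  ≥
φ = 0, ψ = 1 ↦ 1  <
φ = 0, ψ = 2 ↦ 0  <
φ = 1, ψ = 0 ↦ 1  <
φ = 1, ψ = 1 ↦ 1  <
φ = 1, ψ = 2 ↦ 0  <
φ = 2, ψ = 0 ↦ 0  <
φ = 2, ψ = 1 ↦ 0  <
φ = 2, ψ = 2 ↦ 0  <
So 1 of the 9 assignments meets the threshold.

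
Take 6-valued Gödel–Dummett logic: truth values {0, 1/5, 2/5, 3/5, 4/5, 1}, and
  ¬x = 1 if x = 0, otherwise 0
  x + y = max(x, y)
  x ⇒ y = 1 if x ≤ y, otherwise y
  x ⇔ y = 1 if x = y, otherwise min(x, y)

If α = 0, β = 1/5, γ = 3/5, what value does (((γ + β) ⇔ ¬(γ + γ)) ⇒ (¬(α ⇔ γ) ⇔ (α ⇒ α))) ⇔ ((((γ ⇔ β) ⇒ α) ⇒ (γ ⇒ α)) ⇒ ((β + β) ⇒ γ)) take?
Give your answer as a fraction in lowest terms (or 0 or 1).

1

γ + β = 3/5 + 1/5 = 3/5
γ + γ = 3/5 + 3/5 = 3/5
¬(γ + γ) = ¬3/5 = 0
(γ + β) ⇔ ¬(γ + γ) = 3/5 ⇔ 0 = 0
α ⇔ γ = 0 ⇔ 3/5 = 0
¬(α ⇔ γ) = ¬0 = 1
α ⇒ α = 0 ⇒ 0 = 1
¬(α ⇔ γ) ⇔ (α ⇒ α) = 1 ⇔ 1 = 1
((γ + β) ⇔ ¬(γ + γ)) ⇒ (¬(α ⇔ γ) ⇔ (α ⇒ α)) = 0 ⇒ 1 = 1
γ ⇔ β = 3/5 ⇔ 1/5 = 1/5
(γ ⇔ β) ⇒ α = 1/5 ⇒ 0 = 0
γ ⇒ α = 3/5 ⇒ 0 = 0
((γ ⇔ β) ⇒ α) ⇒ (γ ⇒ α) = 0 ⇒ 0 = 1
β + β = 1/5 + 1/5 = 1/5
(β + β) ⇒ γ = 1/5 ⇒ 3/5 = 1
(((γ ⇔ β) ⇒ α) ⇒ (γ ⇒ α)) ⇒ ((β + β) ⇒ γ) = 1 ⇒ 1 = 1
(((γ + β) ⇔ ¬(γ + γ)) ⇒ (¬(α ⇔ γ) ⇔ (α ⇒ α))) ⇔ ((((γ ⇔ β) ⇒ α) ⇒ (γ ⇒ α)) ⇒ ((β + β) ⇒ γ)) = 1 ⇔ 1 = 1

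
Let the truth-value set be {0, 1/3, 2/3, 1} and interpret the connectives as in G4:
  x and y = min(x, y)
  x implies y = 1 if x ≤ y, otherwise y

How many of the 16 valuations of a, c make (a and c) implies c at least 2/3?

16

a = 0, c = 0 ↦ 1  ≥
a = 0, c = 1/3 ↦ 1  ≥
a = 0, c = 2/3 ↦ 1  ≥
a = 0, c = 1 ↦ 1  ≥
a = 1/3, c = 0 ↦ 1  ≥
a = 1/3, c = 1/3 ↦ 1  ≥
a = 1/3, c = 2/3 ↦ 1  ≥
a = 1/3, c = 1 ↦ 1  ≥
a = 2/3, c = 0 ↦ 1  ≥
a = 2/3, c = 1/3 ↦ 1  ≥
a = 2/3, c = 2/3 ↦ 1  ≥
a = 2/3, c = 1 ↦ 1  ≥
a = 1, c = 0 ↦ 1  ≥
a = 1, c = 1/3 ↦ 1  ≥
a = 1, c = 2/3 ↦ 1  ≥
a = 1, c = 1 ↦ 1  ≥
So 16 of the 16 assignments meet the threshold.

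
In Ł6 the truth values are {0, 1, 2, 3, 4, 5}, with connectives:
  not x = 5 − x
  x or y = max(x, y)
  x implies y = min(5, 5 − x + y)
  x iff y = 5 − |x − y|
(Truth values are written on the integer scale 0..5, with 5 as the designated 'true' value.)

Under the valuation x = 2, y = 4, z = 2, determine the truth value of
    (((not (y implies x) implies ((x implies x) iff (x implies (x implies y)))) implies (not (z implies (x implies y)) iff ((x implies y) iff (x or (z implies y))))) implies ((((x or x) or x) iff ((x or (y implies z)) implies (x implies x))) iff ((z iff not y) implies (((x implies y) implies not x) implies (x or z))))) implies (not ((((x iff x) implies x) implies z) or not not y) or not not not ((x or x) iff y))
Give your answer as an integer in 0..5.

2

y implies x = 4 implies 2 = 3
not (y implies x) = not 3 = 2
x implies x = 2 implies 2 = 5
x implies y = 2 implies 4 = 5
x implies (x implies y) = 2 implies 5 = 5
(x implies x) iff (x implies (x implies y)) = 5 iff 5 = 5
not (y implies x) implies ((x implies x) iff (x implies (x implies y))) = 2 implies 5 = 5
x implies y = 2 implies 4 = 5
z implies (x implies y) = 2 implies 5 = 5
not (z implies (x implies y)) = not 5 = 0
x implies y = 2 implies 4 = 5
z implies y = 2 implies 4 = 5
x or (z implies y) = 2 or 5 = 5
(x implies y) iff (x or (z implies y)) = 5 iff 5 = 5
not (z implies (x implies y)) iff ((x implies y) iff (x or (z implies y))) = 0 iff 5 = 0
(not (y implies x) implies ((x implies x) iff (x implies (x implies y)))) implies (not (z implies (x implies y)) iff ((x implies y) iff (x or (z implies y)))) = 5 implies 0 = 0
x or x = 2 or 2 = 2
(x or x) or x = 2 or 2 = 2
y implies z = 4 implies 2 = 3
x or (y implies z) = 2 or 3 = 3
x implies x = 2 implies 2 = 5
(x or (y implies z)) implies (x implies x) = 3 implies 5 = 5
((x or x) or x) iff ((x or (y implies z)) implies (x implies x)) = 2 iff 5 = 2
not y = not 4 = 1
z iff not y = 2 iff 1 = 4
x implies y = 2 implies 4 = 5
not x = not 2 = 3
(x implies y) implies not x = 5 implies 3 = 3
x or z = 2 or 2 = 2
((x implies y) implies not x) implies (x or z) = 3 implies 2 = 4
(z iff not y) implies (((x implies y) implies not x) implies (x or z)) = 4 implies 4 = 5
(((x or x) or x) iff ((x or (y implies z)) implies (x implies x))) iff ((z iff not y) implies (((x implies y) implies not x) implies (x or z))) = 2 iff 5 = 2
((not (y implies x) implies ((x implies x) iff (x implies (x implies y)))) implies (not (z implies (x implies y)) iff ((x implies y) iff (x or (z implies y))))) implies ((((x or x) or x) iff ((x or (y implies z)) implies (x implies x))) iff ((z iff not y) implies (((x implies y) implies not x) implies (x or z)))) = 0 implies 2 = 5
x iff x = 2 iff 2 = 5
(x iff x) implies x = 5 implies 2 = 2
((x iff x) implies x) implies z = 2 implies 2 = 5
not y = not 4 = 1
not not y = not 1 = 4
(((x iff x) implies x) implies z) or not not y = 5 or 4 = 5
not ((((x iff x) implies x) implies z) or not not y) = not 5 = 0
x or x = 2 or 2 = 2
(x or x) iff y = 2 iff 4 = 3
not ((x or x) iff y) = not 3 = 2
not not ((x or x) iff y) = not 2 = 3
not not not ((x or x) iff y) = not 3 = 2
not ((((x iff x) implies x) implies z) or not not y) or not not not ((x or x) iff y) = 0 or 2 = 2
(((not (y implies x) implies ((x implies x) iff (x implies (x implies y)))) implies (not (z implies (x implies y)) iff ((x implies y) iff (x or (z implies y))))) implies ((((x or x) or x) iff ((x or (y implies z)) implies (x implies x))) iff ((z iff not y) implies (((x implies y) implies not x) implies (x or z))))) implies (not ((((x iff x) implies x) implies z) or not not y) or not not not ((x or x) iff y)) = 5 implies 2 = 2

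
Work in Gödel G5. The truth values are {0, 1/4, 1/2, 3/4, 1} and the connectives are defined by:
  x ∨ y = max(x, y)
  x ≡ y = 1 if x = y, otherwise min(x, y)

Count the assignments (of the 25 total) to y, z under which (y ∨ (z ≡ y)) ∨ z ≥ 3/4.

19

value 1: 13 assignments (counts)
value 3/4: 6 assignments (counts)
value 1/2: 4 assignments
value 1/4: 2 assignments
So 19 of the 25 assignments meet the threshold.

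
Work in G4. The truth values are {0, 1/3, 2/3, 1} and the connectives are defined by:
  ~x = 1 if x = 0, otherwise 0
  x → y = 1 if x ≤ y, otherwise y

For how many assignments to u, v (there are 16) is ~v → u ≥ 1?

13

u = 0, v = 0 ↦ 0  <
u = 0, v = 1/3 ↦ 1  ≥
u = 0, v = 2/3 ↦ 1  ≥
u = 0, v = 1 ↦ 1  ≥
u = 1/3, v = 0 ↦ 1/3  <
u = 1/3, v = 1/3 ↦ 1  ≥
u = 1/3, v = 2/3 ↦ 1  ≥
u = 1/3, v = 1 ↦ 1  ≥
u = 2/3, v = 0 ↦ 2/3  <
u = 2/3, v = 1/3 ↦ 1  ≥
u = 2/3, v = 2/3 ↦ 1  ≥
u = 2/3, v = 1 ↦ 1  ≥
u = 1, v = 0 ↦ 1  ≥
u = 1, v = 1/3 ↦ 1  ≥
u = 1, v = 2/3 ↦ 1  ≥
u = 1, v = 1 ↦ 1  ≥
So 13 of the 16 assignments meet the threshold.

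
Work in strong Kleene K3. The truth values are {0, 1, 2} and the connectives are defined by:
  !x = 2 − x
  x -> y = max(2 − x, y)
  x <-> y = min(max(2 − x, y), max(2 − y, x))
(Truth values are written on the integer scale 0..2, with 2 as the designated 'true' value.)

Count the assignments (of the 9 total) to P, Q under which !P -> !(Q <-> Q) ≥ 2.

3

P = 0, Q = 0 ↦ 0  <
P = 0, Q = 1 ↦ 1  <
P = 0, Q = 2 ↦ 0  <
P = 1, Q = 0 ↦ 1  <
P = 1, Q = 1 ↦ 1  <
P = 1, Q = 2 ↦ 1  <
P = 2, Q = 0 ↦ 2  ≥
P = 2, Q = 1 ↦ 2  ≥
P = 2, Q = 2 ↦ 2  ≥
So 3 of the 9 assignments meet the threshold.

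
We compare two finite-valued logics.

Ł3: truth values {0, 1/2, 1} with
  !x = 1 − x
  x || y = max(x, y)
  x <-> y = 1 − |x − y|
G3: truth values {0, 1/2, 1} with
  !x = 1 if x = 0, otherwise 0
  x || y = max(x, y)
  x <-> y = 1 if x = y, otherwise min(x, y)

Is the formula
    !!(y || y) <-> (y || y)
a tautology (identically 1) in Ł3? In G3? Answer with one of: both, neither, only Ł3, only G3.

In Ł3: every assignment gives 1 — tautology.
In G3: at y = 1/2 the value is 1/2 — not a tautology.

only Ł3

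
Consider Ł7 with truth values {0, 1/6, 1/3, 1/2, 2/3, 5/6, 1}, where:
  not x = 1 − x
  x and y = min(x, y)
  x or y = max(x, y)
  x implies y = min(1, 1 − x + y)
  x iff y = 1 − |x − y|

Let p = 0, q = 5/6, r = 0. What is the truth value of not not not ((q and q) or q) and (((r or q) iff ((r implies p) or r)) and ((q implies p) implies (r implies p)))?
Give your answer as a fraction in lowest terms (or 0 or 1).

q and q = 5/6 and 5/6 = 5/6
(q and q) or q = 5/6 or 5/6 = 5/6
not ((q and q) or q) = not 5/6 = 1/6
not not ((q and q) or q) = not 1/6 = 5/6
not not not ((q and q) or q) = not 5/6 = 1/6
r or q = 0 or 5/6 = 5/6
r implies p = 0 implies 0 = 1
(r implies p) or r = 1 or 0 = 1
(r or q) iff ((r implies p) or r) = 5/6 iff 1 = 5/6
q implies p = 5/6 implies 0 = 1/6
r implies p = 0 implies 0 = 1
(q implies p) implies (r implies p) = 1/6 implies 1 = 1
((r or q) iff ((r implies p) or r)) and ((q implies p) implies (r implies p)) = 5/6 and 1 = 5/6
not not not ((q and q) or q) and (((r or q) iff ((r implies p) or r)) and ((q implies p) implies (r implies p))) = 1/6 and 5/6 = 1/6

1/6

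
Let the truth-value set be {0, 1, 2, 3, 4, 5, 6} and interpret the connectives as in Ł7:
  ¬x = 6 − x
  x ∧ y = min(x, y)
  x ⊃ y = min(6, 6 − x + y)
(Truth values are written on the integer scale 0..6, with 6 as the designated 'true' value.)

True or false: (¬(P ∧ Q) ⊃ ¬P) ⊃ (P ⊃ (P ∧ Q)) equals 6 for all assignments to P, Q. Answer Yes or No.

Yes

At P = 1, Q = 5, for instance:
P ∧ Q = 1 ∧ 5 = 1
¬(P ∧ Q) = ¬1 = 5
¬P = ¬1 = 5
¬(P ∧ Q) ⊃ ¬P = 5 ⊃ 5 = 6
P ⊃ (P ∧ Q) = 1 ⊃ 1 = 6
(¬(P ∧ Q) ⊃ ¬P) ⊃ (P ⊃ (P ∧ Q)) = 6 ⊃ 6 = 6
and checking the remaining 48 assignments likewise gives ≥ 6 in every case.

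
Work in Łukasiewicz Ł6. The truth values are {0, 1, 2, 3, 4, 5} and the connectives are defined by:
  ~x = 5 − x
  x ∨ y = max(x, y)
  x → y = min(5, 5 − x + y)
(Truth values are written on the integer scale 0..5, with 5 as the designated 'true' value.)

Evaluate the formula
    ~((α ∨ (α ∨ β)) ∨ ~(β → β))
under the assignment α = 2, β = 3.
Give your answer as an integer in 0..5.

2

α ∨ β = 2 ∨ 3 = 3
α ∨ (α ∨ β) = 2 ∨ 3 = 3
β → β = 3 → 3 = 5
~(β → β) = ~5 = 0
(α ∨ (α ∨ β)) ∨ ~(β → β) = 3 ∨ 0 = 3
~((α ∨ (α ∨ β)) ∨ ~(β → β)) = ~3 = 2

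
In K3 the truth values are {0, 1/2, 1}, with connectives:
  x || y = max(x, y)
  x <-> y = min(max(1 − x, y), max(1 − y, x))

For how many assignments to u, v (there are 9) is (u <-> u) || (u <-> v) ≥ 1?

6

u = 0, v = 0 ↦ 1  ≥
u = 0, v = 1/2 ↦ 1  ≥
u = 0, v = 1 ↦ 1  ≥
u = 1/2, v = 0 ↦ 1/2  <
u = 1/2, v = 1/2 ↦ 1/2  <
u = 1/2, v = 1 ↦ 1/2  <
u = 1, v = 0 ↦ 1  ≥
u = 1, v = 1/2 ↦ 1  ≥
u = 1, v = 1 ↦ 1  ≥
So 6 of the 9 assignments meet the threshold.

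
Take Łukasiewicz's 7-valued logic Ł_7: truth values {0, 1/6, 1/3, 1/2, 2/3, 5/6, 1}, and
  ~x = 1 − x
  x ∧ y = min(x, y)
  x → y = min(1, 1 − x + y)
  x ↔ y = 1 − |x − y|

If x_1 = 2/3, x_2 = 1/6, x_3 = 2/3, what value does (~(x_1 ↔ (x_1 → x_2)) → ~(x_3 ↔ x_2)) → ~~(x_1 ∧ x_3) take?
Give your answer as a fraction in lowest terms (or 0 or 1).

2/3

x_1 → x_2 = 2/3 → 1/6 = 1/2
x_1 ↔ (x_1 → x_2) = 2/3 ↔ 1/2 = 5/6
~(x_1 ↔ (x_1 → x_2)) = ~5/6 = 1/6
x_3 ↔ x_2 = 2/3 ↔ 1/6 = 1/2
~(x_3 ↔ x_2) = ~1/2 = 1/2
~(x_1 ↔ (x_1 → x_2)) → ~(x_3 ↔ x_2) = 1/6 → 1/2 = 1
x_1 ∧ x_3 = 2/3 ∧ 2/3 = 2/3
~(x_1 ∧ x_3) = ~2/3 = 1/3
~~(x_1 ∧ x_3) = ~1/3 = 2/3
(~(x_1 ↔ (x_1 → x_2)) → ~(x_3 ↔ x_2)) → ~~(x_1 ∧ x_3) = 1 → 2/3 = 2/3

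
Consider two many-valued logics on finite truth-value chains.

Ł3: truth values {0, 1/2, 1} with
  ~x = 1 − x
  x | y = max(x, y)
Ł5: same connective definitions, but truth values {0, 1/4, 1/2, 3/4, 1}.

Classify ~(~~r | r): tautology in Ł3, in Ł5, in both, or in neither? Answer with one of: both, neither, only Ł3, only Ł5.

In Ł3: at r = 1/2 the value is 1/2 — not a tautology.
In Ł5: at r = 1/4 the value is 3/4 — not a tautology.

neither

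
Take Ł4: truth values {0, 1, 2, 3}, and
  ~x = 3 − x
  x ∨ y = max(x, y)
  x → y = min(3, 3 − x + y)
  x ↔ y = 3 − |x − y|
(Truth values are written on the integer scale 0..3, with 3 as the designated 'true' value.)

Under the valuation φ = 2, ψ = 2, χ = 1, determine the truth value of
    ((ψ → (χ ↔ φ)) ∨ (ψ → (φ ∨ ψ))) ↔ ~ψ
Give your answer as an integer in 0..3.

χ ↔ φ = 1 ↔ 2 = 2
ψ → (χ ↔ φ) = 2 → 2 = 3
φ ∨ ψ = 2 ∨ 2 = 2
ψ → (φ ∨ ψ) = 2 → 2 = 3
(ψ → (χ ↔ φ)) ∨ (ψ → (φ ∨ ψ)) = 3 ∨ 3 = 3
~ψ = ~2 = 1
((ψ → (χ ↔ φ)) ∨ (ψ → (φ ∨ ψ))) ↔ ~ψ = 3 ↔ 1 = 1

1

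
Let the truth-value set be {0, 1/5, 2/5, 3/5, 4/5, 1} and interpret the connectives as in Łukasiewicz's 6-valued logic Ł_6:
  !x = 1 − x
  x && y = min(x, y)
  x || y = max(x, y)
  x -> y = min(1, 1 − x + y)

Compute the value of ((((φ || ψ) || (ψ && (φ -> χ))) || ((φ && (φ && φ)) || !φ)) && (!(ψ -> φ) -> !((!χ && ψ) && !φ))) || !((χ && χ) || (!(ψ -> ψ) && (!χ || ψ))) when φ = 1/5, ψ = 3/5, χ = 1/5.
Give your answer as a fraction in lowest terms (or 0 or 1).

4/5

φ || ψ = 1/5 || 3/5 = 3/5
φ -> χ = 1/5 -> 1/5 = 1
ψ && (φ -> χ) = 3/5 && 1 = 3/5
(φ || ψ) || (ψ && (φ -> χ)) = 3/5 || 3/5 = 3/5
φ && φ = 1/5 && 1/5 = 1/5
φ && (φ && φ) = 1/5 && 1/5 = 1/5
!φ = !1/5 = 4/5
(φ && (φ && φ)) || !φ = 1/5 || 4/5 = 4/5
((φ || ψ) || (ψ && (φ -> χ))) || ((φ && (φ && φ)) || !φ) = 3/5 || 4/5 = 4/5
ψ -> φ = 3/5 -> 1/5 = 3/5
!(ψ -> φ) = !3/5 = 2/5
!χ = !1/5 = 4/5
!χ && ψ = 4/5 && 3/5 = 3/5
!φ = !1/5 = 4/5
(!χ && ψ) && !φ = 3/5 && 4/5 = 3/5
!((!χ && ψ) && !φ) = !3/5 = 2/5
!(ψ -> φ) -> !((!χ && ψ) && !φ) = 2/5 -> 2/5 = 1
(((φ || ψ) || (ψ && (φ -> χ))) || ((φ && (φ && φ)) || !φ)) && (!(ψ -> φ) -> !((!χ && ψ) && !φ)) = 4/5 && 1 = 4/5
χ && χ = 1/5 && 1/5 = 1/5
ψ -> ψ = 3/5 -> 3/5 = 1
!(ψ -> ψ) = !1 = 0
!χ = !1/5 = 4/5
!χ || ψ = 4/5 || 3/5 = 4/5
!(ψ -> ψ) && (!χ || ψ) = 0 && 4/5 = 0
(χ && χ) || (!(ψ -> ψ) && (!χ || ψ)) = 1/5 || 0 = 1/5
!((χ && χ) || (!(ψ -> ψ) && (!χ || ψ))) = !1/5 = 4/5
((((φ || ψ) || (ψ && (φ -> χ))) || ((φ && (φ && φ)) || !φ)) && (!(ψ -> φ) -> !((!χ && ψ) && !φ))) || !((χ && χ) || (!(ψ -> ψ) && (!χ || ψ))) = 4/5 || 4/5 = 4/5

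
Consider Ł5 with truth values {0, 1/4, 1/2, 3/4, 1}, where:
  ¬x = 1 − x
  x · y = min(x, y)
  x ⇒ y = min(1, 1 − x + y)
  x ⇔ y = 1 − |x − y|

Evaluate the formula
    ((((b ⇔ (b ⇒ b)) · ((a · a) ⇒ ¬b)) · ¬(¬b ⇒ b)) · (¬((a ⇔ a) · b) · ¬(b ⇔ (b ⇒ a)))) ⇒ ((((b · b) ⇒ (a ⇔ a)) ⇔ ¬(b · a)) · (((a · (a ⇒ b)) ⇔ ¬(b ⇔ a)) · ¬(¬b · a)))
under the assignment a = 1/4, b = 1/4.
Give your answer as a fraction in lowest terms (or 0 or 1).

1

b ⇒ b = 1/4 ⇒ 1/4 = 1
b ⇔ (b ⇒ b) = 1/4 ⇔ 1 = 1/4
a · a = 1/4 · 1/4 = 1/4
¬b = ¬1/4 = 3/4
(a · a) ⇒ ¬b = 1/4 ⇒ 3/4 = 1
(b ⇔ (b ⇒ b)) · ((a · a) ⇒ ¬b) = 1/4 · 1 = 1/4
¬b = ¬1/4 = 3/4
¬b ⇒ b = 3/4 ⇒ 1/4 = 1/2
¬(¬b ⇒ b) = ¬1/2 = 1/2
((b ⇔ (b ⇒ b)) · ((a · a) ⇒ ¬b)) · ¬(¬b ⇒ b) = 1/4 · 1/2 = 1/4
a ⇔ a = 1/4 ⇔ 1/4 = 1
(a ⇔ a) · b = 1 · 1/4 = 1/4
¬((a ⇔ a) · b) = ¬1/4 = 3/4
b ⇒ a = 1/4 ⇒ 1/4 = 1
b ⇔ (b ⇒ a) = 1/4 ⇔ 1 = 1/4
¬(b ⇔ (b ⇒ a)) = ¬1/4 = 3/4
¬((a ⇔ a) · b) · ¬(b ⇔ (b ⇒ a)) = 3/4 · 3/4 = 3/4
(((b ⇔ (b ⇒ b)) · ((a · a) ⇒ ¬b)) · ¬(¬b ⇒ b)) · (¬((a ⇔ a) · b) · ¬(b ⇔ (b ⇒ a))) = 1/4 · 3/4 = 1/4
b · b = 1/4 · 1/4 = 1/4
a ⇔ a = 1/4 ⇔ 1/4 = 1
(b · b) ⇒ (a ⇔ a) = 1/4 ⇒ 1 = 1
b · a = 1/4 · 1/4 = 1/4
¬(b · a) = ¬1/4 = 3/4
((b · b) ⇒ (a ⇔ a)) ⇔ ¬(b · a) = 1 ⇔ 3/4 = 3/4
a ⇒ b = 1/4 ⇒ 1/4 = 1
a · (a ⇒ b) = 1/4 · 1 = 1/4
b ⇔ a = 1/4 ⇔ 1/4 = 1
¬(b ⇔ a) = ¬1 = 0
(a · (a ⇒ b)) ⇔ ¬(b ⇔ a) = 1/4 ⇔ 0 = 3/4
¬b = ¬1/4 = 3/4
¬b · a = 3/4 · 1/4 = 1/4
¬(¬b · a) = ¬1/4 = 3/4
((a · (a ⇒ b)) ⇔ ¬(b ⇔ a)) · ¬(¬b · a) = 3/4 · 3/4 = 3/4
(((b · b) ⇒ (a ⇔ a)) ⇔ ¬(b · a)) · (((a · (a ⇒ b)) ⇔ ¬(b ⇔ a)) · ¬(¬b · a)) = 3/4 · 3/4 = 3/4
((((b ⇔ (b ⇒ b)) · ((a · a) ⇒ ¬b)) · ¬(¬b ⇒ b)) · (¬((a ⇔ a) · b) · ¬(b ⇔ (b ⇒ a)))) ⇒ ((((b · b) ⇒ (a ⇔ a)) ⇔ ¬(b · a)) · (((a · (a ⇒ b)) ⇔ ¬(b ⇔ a)) · ¬(¬b · a))) = 1/4 ⇒ 3/4 = 1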